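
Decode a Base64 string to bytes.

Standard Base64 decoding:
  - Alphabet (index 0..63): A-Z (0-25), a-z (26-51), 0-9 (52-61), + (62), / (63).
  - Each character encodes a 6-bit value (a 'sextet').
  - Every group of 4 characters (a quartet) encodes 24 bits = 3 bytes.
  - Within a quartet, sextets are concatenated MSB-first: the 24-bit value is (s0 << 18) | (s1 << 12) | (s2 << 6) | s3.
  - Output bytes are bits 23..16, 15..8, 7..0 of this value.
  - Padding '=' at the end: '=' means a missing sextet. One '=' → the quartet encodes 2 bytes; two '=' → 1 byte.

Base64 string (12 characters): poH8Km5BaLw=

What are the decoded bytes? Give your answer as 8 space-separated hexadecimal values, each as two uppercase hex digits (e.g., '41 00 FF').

After char 0 ('p'=41): chars_in_quartet=1 acc=0x29 bytes_emitted=0
After char 1 ('o'=40): chars_in_quartet=2 acc=0xA68 bytes_emitted=0
After char 2 ('H'=7): chars_in_quartet=3 acc=0x29A07 bytes_emitted=0
After char 3 ('8'=60): chars_in_quartet=4 acc=0xA681FC -> emit A6 81 FC, reset; bytes_emitted=3
After char 4 ('K'=10): chars_in_quartet=1 acc=0xA bytes_emitted=3
After char 5 ('m'=38): chars_in_quartet=2 acc=0x2A6 bytes_emitted=3
After char 6 ('5'=57): chars_in_quartet=3 acc=0xA9B9 bytes_emitted=3
After char 7 ('B'=1): chars_in_quartet=4 acc=0x2A6E41 -> emit 2A 6E 41, reset; bytes_emitted=6
After char 8 ('a'=26): chars_in_quartet=1 acc=0x1A bytes_emitted=6
After char 9 ('L'=11): chars_in_quartet=2 acc=0x68B bytes_emitted=6
After char 10 ('w'=48): chars_in_quartet=3 acc=0x1A2F0 bytes_emitted=6
Padding '=': partial quartet acc=0x1A2F0 -> emit 68 BC; bytes_emitted=8

Answer: A6 81 FC 2A 6E 41 68 BC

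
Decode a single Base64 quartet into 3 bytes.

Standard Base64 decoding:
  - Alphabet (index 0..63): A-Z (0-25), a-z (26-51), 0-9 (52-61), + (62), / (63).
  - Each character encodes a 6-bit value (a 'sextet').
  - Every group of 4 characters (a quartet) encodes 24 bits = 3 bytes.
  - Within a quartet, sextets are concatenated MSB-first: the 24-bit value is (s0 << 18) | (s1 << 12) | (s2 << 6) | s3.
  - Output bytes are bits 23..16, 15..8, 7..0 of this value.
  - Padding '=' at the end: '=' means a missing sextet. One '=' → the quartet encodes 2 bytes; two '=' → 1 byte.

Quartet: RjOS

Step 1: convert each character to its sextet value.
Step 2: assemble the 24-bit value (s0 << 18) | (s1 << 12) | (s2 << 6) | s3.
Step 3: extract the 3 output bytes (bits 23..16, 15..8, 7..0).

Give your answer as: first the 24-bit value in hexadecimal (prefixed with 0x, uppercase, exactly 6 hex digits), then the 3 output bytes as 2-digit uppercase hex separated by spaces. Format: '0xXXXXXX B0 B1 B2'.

Sextets: R=17, j=35, O=14, S=18
24-bit: (17<<18) | (35<<12) | (14<<6) | 18
      = 0x440000 | 0x023000 | 0x000380 | 0x000012
      = 0x463392
Bytes: (v>>16)&0xFF=46, (v>>8)&0xFF=33, v&0xFF=92

Answer: 0x463392 46 33 92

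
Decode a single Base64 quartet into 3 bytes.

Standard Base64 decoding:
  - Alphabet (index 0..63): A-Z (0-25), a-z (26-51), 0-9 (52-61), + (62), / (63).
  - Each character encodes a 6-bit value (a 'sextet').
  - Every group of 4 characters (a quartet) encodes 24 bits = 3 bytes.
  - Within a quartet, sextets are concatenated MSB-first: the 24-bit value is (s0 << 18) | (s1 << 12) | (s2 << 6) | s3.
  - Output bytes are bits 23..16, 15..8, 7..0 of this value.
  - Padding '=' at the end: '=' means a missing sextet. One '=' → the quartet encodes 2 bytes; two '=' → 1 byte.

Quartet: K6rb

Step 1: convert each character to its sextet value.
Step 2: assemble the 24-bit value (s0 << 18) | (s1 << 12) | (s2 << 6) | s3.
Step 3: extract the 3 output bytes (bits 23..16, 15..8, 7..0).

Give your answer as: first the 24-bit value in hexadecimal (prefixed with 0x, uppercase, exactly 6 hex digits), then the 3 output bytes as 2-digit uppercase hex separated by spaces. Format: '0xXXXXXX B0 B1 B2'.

Sextets: K=10, 6=58, r=43, b=27
24-bit: (10<<18) | (58<<12) | (43<<6) | 27
      = 0x280000 | 0x03A000 | 0x000AC0 | 0x00001B
      = 0x2BAADB
Bytes: (v>>16)&0xFF=2B, (v>>8)&0xFF=AA, v&0xFF=DB

Answer: 0x2BAADB 2B AA DB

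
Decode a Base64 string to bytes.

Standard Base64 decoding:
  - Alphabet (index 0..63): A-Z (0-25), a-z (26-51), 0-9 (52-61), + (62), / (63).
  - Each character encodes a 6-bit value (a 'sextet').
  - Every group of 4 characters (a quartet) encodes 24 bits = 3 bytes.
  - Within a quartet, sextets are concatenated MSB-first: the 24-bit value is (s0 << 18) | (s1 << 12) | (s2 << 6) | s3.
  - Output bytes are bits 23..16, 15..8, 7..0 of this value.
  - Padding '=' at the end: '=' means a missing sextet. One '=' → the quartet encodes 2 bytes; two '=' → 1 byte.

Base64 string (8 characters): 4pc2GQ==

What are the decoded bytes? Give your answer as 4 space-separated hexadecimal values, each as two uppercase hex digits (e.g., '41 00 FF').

Answer: E2 97 36 19

Derivation:
After char 0 ('4'=56): chars_in_quartet=1 acc=0x38 bytes_emitted=0
After char 1 ('p'=41): chars_in_quartet=2 acc=0xE29 bytes_emitted=0
After char 2 ('c'=28): chars_in_quartet=3 acc=0x38A5C bytes_emitted=0
After char 3 ('2'=54): chars_in_quartet=4 acc=0xE29736 -> emit E2 97 36, reset; bytes_emitted=3
After char 4 ('G'=6): chars_in_quartet=1 acc=0x6 bytes_emitted=3
After char 5 ('Q'=16): chars_in_quartet=2 acc=0x190 bytes_emitted=3
Padding '==': partial quartet acc=0x190 -> emit 19; bytes_emitted=4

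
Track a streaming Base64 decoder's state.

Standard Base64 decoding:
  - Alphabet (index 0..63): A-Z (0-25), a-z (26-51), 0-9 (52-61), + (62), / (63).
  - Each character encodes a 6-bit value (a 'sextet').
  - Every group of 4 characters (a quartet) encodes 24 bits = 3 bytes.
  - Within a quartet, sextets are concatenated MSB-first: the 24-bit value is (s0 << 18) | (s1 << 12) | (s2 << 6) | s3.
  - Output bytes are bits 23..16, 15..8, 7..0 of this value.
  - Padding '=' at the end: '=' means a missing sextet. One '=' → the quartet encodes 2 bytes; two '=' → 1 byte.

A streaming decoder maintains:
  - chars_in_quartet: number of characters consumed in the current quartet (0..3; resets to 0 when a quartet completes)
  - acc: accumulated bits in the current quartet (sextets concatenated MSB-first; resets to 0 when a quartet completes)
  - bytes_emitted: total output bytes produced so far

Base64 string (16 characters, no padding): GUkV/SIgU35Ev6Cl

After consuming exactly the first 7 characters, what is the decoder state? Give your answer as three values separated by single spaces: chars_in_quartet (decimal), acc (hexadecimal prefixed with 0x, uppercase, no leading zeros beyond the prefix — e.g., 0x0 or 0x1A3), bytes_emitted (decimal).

Answer: 3 0x3F488 3

Derivation:
After char 0 ('G'=6): chars_in_quartet=1 acc=0x6 bytes_emitted=0
After char 1 ('U'=20): chars_in_quartet=2 acc=0x194 bytes_emitted=0
After char 2 ('k'=36): chars_in_quartet=3 acc=0x6524 bytes_emitted=0
After char 3 ('V'=21): chars_in_quartet=4 acc=0x194915 -> emit 19 49 15, reset; bytes_emitted=3
After char 4 ('/'=63): chars_in_quartet=1 acc=0x3F bytes_emitted=3
After char 5 ('S'=18): chars_in_quartet=2 acc=0xFD2 bytes_emitted=3
After char 6 ('I'=8): chars_in_quartet=3 acc=0x3F488 bytes_emitted=3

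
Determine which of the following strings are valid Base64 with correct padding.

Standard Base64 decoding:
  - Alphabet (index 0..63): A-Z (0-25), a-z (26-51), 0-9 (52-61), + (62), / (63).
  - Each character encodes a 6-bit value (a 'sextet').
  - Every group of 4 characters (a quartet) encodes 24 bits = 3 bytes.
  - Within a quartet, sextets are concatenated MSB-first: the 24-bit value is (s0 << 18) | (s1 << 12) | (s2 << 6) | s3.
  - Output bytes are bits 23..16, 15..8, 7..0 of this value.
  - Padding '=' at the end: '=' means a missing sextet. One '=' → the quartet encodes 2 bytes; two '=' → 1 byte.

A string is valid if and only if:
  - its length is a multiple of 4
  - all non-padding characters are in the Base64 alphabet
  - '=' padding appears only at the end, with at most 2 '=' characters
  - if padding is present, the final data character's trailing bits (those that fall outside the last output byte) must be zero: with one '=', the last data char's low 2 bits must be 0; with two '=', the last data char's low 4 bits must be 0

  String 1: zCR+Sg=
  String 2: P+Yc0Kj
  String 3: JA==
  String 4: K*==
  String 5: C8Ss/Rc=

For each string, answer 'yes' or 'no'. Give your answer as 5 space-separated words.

String 1: 'zCR+Sg=' → invalid (len=7 not mult of 4)
String 2: 'P+Yc0Kj' → invalid (len=7 not mult of 4)
String 3: 'JA==' → valid
String 4: 'K*==' → invalid (bad char(s): ['*'])
String 5: 'C8Ss/Rc=' → valid

Answer: no no yes no yes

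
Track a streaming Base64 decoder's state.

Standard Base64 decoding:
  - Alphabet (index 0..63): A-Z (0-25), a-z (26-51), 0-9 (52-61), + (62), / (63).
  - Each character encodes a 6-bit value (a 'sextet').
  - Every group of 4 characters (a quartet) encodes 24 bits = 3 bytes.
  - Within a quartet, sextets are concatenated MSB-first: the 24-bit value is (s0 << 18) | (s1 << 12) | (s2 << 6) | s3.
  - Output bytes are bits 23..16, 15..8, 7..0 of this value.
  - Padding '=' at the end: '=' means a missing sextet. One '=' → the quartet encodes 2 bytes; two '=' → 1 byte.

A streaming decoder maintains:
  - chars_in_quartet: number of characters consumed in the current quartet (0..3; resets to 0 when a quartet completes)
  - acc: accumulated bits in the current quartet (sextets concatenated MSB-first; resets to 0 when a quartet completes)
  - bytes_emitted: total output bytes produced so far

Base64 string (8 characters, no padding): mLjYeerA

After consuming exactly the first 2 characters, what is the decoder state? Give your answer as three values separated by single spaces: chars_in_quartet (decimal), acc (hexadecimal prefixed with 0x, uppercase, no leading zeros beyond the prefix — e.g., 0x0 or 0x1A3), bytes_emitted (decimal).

After char 0 ('m'=38): chars_in_quartet=1 acc=0x26 bytes_emitted=0
After char 1 ('L'=11): chars_in_quartet=2 acc=0x98B bytes_emitted=0

Answer: 2 0x98B 0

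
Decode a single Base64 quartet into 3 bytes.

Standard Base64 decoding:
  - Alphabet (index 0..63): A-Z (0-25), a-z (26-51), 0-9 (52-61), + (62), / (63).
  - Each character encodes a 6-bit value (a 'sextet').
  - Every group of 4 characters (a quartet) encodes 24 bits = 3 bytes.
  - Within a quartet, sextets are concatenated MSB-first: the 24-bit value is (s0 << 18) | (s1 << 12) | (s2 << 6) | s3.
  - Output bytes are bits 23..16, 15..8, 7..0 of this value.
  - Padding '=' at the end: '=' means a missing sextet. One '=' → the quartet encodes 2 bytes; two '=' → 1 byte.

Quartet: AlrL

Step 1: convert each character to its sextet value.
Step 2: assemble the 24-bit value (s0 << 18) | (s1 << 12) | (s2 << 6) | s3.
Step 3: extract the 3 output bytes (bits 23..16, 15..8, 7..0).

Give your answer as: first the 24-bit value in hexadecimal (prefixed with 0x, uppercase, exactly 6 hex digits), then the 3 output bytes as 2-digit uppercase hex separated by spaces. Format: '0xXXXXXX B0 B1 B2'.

Sextets: A=0, l=37, r=43, L=11
24-bit: (0<<18) | (37<<12) | (43<<6) | 11
      = 0x000000 | 0x025000 | 0x000AC0 | 0x00000B
      = 0x025ACB
Bytes: (v>>16)&0xFF=02, (v>>8)&0xFF=5A, v&0xFF=CB

Answer: 0x025ACB 02 5A CB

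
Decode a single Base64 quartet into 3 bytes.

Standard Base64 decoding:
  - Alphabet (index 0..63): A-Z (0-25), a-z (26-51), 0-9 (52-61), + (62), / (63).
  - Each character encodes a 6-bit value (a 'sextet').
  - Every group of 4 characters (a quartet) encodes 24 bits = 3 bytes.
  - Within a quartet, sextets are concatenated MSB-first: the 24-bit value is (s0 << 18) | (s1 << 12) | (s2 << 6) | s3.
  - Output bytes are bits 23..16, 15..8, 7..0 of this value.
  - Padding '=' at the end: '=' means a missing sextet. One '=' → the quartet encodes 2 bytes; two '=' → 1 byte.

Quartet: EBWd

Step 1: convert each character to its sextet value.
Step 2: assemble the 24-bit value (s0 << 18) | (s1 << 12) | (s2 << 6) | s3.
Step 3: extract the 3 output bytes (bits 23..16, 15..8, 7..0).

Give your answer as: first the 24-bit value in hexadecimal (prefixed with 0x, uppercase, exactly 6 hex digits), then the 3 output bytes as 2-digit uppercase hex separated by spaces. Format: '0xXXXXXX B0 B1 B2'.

Sextets: E=4, B=1, W=22, d=29
24-bit: (4<<18) | (1<<12) | (22<<6) | 29
      = 0x100000 | 0x001000 | 0x000580 | 0x00001D
      = 0x10159D
Bytes: (v>>16)&0xFF=10, (v>>8)&0xFF=15, v&0xFF=9D

Answer: 0x10159D 10 15 9D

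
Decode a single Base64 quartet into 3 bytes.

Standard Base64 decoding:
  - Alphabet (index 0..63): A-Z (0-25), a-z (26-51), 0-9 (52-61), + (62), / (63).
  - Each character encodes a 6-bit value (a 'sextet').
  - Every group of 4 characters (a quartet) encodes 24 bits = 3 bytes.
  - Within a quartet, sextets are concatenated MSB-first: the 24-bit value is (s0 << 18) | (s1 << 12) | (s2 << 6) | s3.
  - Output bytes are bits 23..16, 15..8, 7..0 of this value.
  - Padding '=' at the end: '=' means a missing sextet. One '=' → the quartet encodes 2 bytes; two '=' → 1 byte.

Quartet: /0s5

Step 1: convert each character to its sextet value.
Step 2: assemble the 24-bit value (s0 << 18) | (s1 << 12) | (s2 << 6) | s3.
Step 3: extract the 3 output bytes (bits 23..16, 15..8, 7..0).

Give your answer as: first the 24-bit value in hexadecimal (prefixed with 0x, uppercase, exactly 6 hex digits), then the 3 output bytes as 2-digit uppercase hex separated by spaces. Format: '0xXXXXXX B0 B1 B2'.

Sextets: /=63, 0=52, s=44, 5=57
24-bit: (63<<18) | (52<<12) | (44<<6) | 57
      = 0xFC0000 | 0x034000 | 0x000B00 | 0x000039
      = 0xFF4B39
Bytes: (v>>16)&0xFF=FF, (v>>8)&0xFF=4B, v&0xFF=39

Answer: 0xFF4B39 FF 4B 39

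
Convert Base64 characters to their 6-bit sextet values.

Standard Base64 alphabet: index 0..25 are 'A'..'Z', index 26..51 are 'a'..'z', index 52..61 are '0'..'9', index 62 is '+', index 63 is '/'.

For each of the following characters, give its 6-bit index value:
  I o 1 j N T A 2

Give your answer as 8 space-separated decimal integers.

'I': A..Z range, ord('I') − ord('A') = 8
'o': a..z range, 26 + ord('o') − ord('a') = 40
'1': 0..9 range, 52 + ord('1') − ord('0') = 53
'j': a..z range, 26 + ord('j') − ord('a') = 35
'N': A..Z range, ord('N') − ord('A') = 13
'T': A..Z range, ord('T') − ord('A') = 19
'A': A..Z range, ord('A') − ord('A') = 0
'2': 0..9 range, 52 + ord('2') − ord('0') = 54

Answer: 8 40 53 35 13 19 0 54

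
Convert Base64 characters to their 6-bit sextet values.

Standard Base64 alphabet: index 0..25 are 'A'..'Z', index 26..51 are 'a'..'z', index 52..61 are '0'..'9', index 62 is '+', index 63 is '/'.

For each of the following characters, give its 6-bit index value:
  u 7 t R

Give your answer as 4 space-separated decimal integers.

Answer: 46 59 45 17

Derivation:
'u': a..z range, 26 + ord('u') − ord('a') = 46
'7': 0..9 range, 52 + ord('7') − ord('0') = 59
't': a..z range, 26 + ord('t') − ord('a') = 45
'R': A..Z range, ord('R') − ord('A') = 17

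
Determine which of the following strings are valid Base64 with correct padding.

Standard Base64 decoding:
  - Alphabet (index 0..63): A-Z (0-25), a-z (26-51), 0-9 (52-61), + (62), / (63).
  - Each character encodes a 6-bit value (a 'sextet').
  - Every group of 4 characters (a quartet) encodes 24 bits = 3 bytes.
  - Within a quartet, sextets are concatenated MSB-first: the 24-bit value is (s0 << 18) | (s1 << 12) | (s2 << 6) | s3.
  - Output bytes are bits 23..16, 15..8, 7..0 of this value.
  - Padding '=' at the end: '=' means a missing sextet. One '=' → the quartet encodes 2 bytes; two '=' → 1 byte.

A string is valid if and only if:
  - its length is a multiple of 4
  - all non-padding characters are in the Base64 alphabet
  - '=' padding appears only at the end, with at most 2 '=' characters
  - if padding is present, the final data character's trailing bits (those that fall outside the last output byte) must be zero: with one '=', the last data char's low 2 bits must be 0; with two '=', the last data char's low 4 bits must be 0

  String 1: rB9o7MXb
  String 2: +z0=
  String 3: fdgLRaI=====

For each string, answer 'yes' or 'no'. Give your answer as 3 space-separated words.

Answer: yes yes no

Derivation:
String 1: 'rB9o7MXb' → valid
String 2: '+z0=' → valid
String 3: 'fdgLRaI=====' → invalid (5 pad chars (max 2))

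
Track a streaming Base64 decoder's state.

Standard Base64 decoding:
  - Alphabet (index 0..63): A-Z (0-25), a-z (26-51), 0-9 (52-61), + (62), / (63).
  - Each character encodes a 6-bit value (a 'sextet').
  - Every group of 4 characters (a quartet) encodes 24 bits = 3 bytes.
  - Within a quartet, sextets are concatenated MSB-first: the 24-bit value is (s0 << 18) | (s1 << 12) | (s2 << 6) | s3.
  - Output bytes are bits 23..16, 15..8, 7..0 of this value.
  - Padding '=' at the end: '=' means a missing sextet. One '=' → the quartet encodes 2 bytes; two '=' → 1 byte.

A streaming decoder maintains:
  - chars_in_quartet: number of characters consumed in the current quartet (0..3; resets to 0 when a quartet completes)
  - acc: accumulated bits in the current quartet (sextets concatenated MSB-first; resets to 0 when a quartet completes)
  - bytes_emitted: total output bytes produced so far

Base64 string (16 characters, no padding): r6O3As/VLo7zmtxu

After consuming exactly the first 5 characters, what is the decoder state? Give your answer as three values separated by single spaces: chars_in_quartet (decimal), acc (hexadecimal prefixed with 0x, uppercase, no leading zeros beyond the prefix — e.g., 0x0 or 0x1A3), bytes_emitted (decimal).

After char 0 ('r'=43): chars_in_quartet=1 acc=0x2B bytes_emitted=0
After char 1 ('6'=58): chars_in_quartet=2 acc=0xAFA bytes_emitted=0
After char 2 ('O'=14): chars_in_quartet=3 acc=0x2BE8E bytes_emitted=0
After char 3 ('3'=55): chars_in_quartet=4 acc=0xAFA3B7 -> emit AF A3 B7, reset; bytes_emitted=3
After char 4 ('A'=0): chars_in_quartet=1 acc=0x0 bytes_emitted=3

Answer: 1 0x0 3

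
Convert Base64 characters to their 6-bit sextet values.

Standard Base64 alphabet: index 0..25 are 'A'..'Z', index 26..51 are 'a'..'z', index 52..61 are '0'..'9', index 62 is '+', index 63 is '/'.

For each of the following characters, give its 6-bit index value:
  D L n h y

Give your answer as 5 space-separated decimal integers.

Answer: 3 11 39 33 50

Derivation:
'D': A..Z range, ord('D') − ord('A') = 3
'L': A..Z range, ord('L') − ord('A') = 11
'n': a..z range, 26 + ord('n') − ord('a') = 39
'h': a..z range, 26 + ord('h') − ord('a') = 33
'y': a..z range, 26 + ord('y') − ord('a') = 50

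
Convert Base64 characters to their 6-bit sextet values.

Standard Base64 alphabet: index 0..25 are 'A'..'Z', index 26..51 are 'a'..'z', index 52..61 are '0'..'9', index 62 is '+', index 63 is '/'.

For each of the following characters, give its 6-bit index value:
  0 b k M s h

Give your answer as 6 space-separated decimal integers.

'0': 0..9 range, 52 + ord('0') − ord('0') = 52
'b': a..z range, 26 + ord('b') − ord('a') = 27
'k': a..z range, 26 + ord('k') − ord('a') = 36
'M': A..Z range, ord('M') − ord('A') = 12
's': a..z range, 26 + ord('s') − ord('a') = 44
'h': a..z range, 26 + ord('h') − ord('a') = 33

Answer: 52 27 36 12 44 33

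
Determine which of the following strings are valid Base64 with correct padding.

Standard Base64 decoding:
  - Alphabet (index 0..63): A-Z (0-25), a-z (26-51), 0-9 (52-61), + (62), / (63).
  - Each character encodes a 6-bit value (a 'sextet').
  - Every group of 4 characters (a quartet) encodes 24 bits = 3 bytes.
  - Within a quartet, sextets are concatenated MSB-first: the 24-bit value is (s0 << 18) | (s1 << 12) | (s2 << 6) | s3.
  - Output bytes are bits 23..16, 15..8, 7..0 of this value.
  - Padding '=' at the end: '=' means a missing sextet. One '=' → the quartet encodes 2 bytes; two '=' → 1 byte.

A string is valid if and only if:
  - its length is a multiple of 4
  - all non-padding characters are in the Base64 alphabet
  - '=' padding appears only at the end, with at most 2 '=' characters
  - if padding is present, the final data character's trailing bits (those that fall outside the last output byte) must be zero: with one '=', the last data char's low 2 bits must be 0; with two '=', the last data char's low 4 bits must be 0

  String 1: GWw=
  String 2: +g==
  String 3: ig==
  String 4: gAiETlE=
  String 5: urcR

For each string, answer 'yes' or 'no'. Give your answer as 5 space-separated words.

Answer: yes yes yes yes yes

Derivation:
String 1: 'GWw=' → valid
String 2: '+g==' → valid
String 3: 'ig==' → valid
String 4: 'gAiETlE=' → valid
String 5: 'urcR' → valid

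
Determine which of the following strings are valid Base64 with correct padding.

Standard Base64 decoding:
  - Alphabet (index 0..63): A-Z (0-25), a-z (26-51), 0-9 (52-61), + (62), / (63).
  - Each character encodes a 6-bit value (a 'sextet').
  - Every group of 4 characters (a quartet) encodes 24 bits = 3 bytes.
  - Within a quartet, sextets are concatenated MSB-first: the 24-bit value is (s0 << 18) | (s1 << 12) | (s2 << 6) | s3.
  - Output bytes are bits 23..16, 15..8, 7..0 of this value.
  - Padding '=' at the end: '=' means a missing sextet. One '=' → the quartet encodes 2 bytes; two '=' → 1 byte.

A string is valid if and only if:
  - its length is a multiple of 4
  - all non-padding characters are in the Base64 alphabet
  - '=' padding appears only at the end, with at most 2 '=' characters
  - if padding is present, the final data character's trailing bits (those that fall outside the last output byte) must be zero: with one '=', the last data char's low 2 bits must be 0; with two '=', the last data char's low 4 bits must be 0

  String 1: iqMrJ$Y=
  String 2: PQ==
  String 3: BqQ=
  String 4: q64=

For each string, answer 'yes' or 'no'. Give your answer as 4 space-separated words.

Answer: no yes yes yes

Derivation:
String 1: 'iqMrJ$Y=' → invalid (bad char(s): ['$'])
String 2: 'PQ==' → valid
String 3: 'BqQ=' → valid
String 4: 'q64=' → valid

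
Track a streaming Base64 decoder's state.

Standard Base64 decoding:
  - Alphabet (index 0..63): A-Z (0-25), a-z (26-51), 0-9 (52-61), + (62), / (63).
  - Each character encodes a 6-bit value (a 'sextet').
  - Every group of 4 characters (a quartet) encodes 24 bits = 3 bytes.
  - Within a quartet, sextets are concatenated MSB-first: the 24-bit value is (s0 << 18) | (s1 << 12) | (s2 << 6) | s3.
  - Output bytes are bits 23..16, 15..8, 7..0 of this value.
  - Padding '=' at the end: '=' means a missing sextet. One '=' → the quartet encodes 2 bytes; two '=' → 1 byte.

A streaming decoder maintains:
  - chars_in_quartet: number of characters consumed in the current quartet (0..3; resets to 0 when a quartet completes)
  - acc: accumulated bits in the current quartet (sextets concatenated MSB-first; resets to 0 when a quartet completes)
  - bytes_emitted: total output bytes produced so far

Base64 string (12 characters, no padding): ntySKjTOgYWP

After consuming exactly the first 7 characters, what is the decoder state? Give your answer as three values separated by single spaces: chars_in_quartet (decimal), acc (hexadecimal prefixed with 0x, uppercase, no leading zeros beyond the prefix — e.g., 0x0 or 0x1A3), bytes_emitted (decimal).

After char 0 ('n'=39): chars_in_quartet=1 acc=0x27 bytes_emitted=0
After char 1 ('t'=45): chars_in_quartet=2 acc=0x9ED bytes_emitted=0
After char 2 ('y'=50): chars_in_quartet=3 acc=0x27B72 bytes_emitted=0
After char 3 ('S'=18): chars_in_quartet=4 acc=0x9EDC92 -> emit 9E DC 92, reset; bytes_emitted=3
After char 4 ('K'=10): chars_in_quartet=1 acc=0xA bytes_emitted=3
After char 5 ('j'=35): chars_in_quartet=2 acc=0x2A3 bytes_emitted=3
After char 6 ('T'=19): chars_in_quartet=3 acc=0xA8D3 bytes_emitted=3

Answer: 3 0xA8D3 3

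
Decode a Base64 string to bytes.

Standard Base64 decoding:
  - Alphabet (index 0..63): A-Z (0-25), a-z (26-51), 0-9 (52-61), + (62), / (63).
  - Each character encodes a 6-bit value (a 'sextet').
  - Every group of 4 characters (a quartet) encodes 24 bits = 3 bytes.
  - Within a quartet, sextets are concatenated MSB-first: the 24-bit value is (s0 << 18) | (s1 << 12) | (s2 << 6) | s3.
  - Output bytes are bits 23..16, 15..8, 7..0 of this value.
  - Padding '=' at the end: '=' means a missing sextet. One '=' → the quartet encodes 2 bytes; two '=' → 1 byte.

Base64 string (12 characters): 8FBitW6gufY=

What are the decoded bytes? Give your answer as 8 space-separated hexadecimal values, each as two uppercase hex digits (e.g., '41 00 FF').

After char 0 ('8'=60): chars_in_quartet=1 acc=0x3C bytes_emitted=0
After char 1 ('F'=5): chars_in_quartet=2 acc=0xF05 bytes_emitted=0
After char 2 ('B'=1): chars_in_quartet=3 acc=0x3C141 bytes_emitted=0
After char 3 ('i'=34): chars_in_quartet=4 acc=0xF05062 -> emit F0 50 62, reset; bytes_emitted=3
After char 4 ('t'=45): chars_in_quartet=1 acc=0x2D bytes_emitted=3
After char 5 ('W'=22): chars_in_quartet=2 acc=0xB56 bytes_emitted=3
After char 6 ('6'=58): chars_in_quartet=3 acc=0x2D5BA bytes_emitted=3
After char 7 ('g'=32): chars_in_quartet=4 acc=0xB56EA0 -> emit B5 6E A0, reset; bytes_emitted=6
After char 8 ('u'=46): chars_in_quartet=1 acc=0x2E bytes_emitted=6
After char 9 ('f'=31): chars_in_quartet=2 acc=0xB9F bytes_emitted=6
After char 10 ('Y'=24): chars_in_quartet=3 acc=0x2E7D8 bytes_emitted=6
Padding '=': partial quartet acc=0x2E7D8 -> emit B9 F6; bytes_emitted=8

Answer: F0 50 62 B5 6E A0 B9 F6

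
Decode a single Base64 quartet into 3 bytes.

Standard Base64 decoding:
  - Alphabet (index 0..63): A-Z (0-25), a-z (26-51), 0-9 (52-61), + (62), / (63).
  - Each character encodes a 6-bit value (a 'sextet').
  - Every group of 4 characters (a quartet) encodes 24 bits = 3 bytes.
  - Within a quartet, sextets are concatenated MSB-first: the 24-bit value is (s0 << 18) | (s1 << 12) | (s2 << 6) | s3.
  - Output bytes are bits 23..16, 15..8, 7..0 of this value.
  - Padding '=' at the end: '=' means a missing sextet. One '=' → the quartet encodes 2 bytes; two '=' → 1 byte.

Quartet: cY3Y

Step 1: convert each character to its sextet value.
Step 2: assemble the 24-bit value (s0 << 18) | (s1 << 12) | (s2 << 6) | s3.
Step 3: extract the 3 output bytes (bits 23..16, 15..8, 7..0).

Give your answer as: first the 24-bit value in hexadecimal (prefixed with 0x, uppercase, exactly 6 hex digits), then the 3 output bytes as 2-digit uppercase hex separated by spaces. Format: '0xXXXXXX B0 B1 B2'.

Answer: 0x718DD8 71 8D D8

Derivation:
Sextets: c=28, Y=24, 3=55, Y=24
24-bit: (28<<18) | (24<<12) | (55<<6) | 24
      = 0x700000 | 0x018000 | 0x000DC0 | 0x000018
      = 0x718DD8
Bytes: (v>>16)&0xFF=71, (v>>8)&0xFF=8D, v&0xFF=D8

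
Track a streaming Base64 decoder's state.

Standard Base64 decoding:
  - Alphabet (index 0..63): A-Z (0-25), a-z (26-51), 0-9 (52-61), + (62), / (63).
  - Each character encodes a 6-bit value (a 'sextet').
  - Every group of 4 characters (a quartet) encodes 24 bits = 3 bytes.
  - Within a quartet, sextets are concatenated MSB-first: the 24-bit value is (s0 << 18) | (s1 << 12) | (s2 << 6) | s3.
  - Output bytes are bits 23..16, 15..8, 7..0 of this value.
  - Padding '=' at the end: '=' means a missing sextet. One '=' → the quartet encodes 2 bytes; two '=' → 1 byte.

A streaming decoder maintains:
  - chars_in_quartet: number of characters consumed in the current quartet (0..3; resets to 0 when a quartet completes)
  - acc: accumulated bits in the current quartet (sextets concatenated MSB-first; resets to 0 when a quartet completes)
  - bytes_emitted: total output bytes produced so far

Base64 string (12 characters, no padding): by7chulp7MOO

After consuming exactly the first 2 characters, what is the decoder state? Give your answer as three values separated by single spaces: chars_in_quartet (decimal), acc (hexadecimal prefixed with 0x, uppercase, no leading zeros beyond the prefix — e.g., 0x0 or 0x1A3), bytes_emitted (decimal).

Answer: 2 0x6F2 0

Derivation:
After char 0 ('b'=27): chars_in_quartet=1 acc=0x1B bytes_emitted=0
After char 1 ('y'=50): chars_in_quartet=2 acc=0x6F2 bytes_emitted=0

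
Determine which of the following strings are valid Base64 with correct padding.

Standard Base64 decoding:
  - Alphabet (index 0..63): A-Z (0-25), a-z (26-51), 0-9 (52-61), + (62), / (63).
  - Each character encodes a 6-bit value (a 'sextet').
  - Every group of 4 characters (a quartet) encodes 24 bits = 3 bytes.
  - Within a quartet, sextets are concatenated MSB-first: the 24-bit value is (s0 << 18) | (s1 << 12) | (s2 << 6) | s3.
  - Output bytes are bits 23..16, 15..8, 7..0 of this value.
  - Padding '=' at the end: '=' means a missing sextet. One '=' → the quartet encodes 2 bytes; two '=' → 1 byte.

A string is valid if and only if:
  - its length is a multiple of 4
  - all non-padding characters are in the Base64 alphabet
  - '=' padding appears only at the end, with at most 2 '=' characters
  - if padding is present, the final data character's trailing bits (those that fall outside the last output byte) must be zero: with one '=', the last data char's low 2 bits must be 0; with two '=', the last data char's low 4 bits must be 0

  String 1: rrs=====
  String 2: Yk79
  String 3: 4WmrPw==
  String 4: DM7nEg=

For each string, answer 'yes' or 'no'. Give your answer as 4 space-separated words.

String 1: 'rrs=====' → invalid (5 pad chars (max 2))
String 2: 'Yk79' → valid
String 3: '4WmrPw==' → valid
String 4: 'DM7nEg=' → invalid (len=7 not mult of 4)

Answer: no yes yes no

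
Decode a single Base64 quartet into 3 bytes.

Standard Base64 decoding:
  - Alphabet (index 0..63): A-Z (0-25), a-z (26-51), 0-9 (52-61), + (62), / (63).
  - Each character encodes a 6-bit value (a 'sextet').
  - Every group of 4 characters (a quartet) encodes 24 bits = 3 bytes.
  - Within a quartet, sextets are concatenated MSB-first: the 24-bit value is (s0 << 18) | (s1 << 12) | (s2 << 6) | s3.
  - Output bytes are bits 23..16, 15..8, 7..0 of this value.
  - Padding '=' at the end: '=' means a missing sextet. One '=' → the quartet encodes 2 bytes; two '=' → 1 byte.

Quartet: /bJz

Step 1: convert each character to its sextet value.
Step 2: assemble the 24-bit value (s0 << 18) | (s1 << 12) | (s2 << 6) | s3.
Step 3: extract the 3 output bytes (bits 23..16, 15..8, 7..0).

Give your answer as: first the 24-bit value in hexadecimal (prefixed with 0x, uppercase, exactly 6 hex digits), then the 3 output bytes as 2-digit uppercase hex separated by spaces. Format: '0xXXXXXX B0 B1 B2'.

Answer: 0xFDB273 FD B2 73

Derivation:
Sextets: /=63, b=27, J=9, z=51
24-bit: (63<<18) | (27<<12) | (9<<6) | 51
      = 0xFC0000 | 0x01B000 | 0x000240 | 0x000033
      = 0xFDB273
Bytes: (v>>16)&0xFF=FD, (v>>8)&0xFF=B2, v&0xFF=73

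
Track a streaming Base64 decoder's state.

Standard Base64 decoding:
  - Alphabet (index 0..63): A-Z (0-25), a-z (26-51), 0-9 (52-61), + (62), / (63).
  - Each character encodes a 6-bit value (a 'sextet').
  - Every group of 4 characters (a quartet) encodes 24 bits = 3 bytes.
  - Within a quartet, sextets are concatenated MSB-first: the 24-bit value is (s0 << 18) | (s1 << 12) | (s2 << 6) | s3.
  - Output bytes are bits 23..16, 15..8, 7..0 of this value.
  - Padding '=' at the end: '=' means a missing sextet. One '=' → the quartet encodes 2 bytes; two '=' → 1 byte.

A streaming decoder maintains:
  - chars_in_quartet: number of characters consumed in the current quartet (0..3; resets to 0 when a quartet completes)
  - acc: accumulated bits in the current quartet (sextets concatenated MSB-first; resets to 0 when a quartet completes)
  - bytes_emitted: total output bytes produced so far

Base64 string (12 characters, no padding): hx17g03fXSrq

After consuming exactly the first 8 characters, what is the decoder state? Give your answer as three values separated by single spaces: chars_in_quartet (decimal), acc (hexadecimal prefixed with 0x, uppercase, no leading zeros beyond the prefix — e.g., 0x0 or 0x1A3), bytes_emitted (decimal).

Answer: 0 0x0 6

Derivation:
After char 0 ('h'=33): chars_in_quartet=1 acc=0x21 bytes_emitted=0
After char 1 ('x'=49): chars_in_quartet=2 acc=0x871 bytes_emitted=0
After char 2 ('1'=53): chars_in_quartet=3 acc=0x21C75 bytes_emitted=0
After char 3 ('7'=59): chars_in_quartet=4 acc=0x871D7B -> emit 87 1D 7B, reset; bytes_emitted=3
After char 4 ('g'=32): chars_in_quartet=1 acc=0x20 bytes_emitted=3
After char 5 ('0'=52): chars_in_quartet=2 acc=0x834 bytes_emitted=3
After char 6 ('3'=55): chars_in_quartet=3 acc=0x20D37 bytes_emitted=3
After char 7 ('f'=31): chars_in_quartet=4 acc=0x834DDF -> emit 83 4D DF, reset; bytes_emitted=6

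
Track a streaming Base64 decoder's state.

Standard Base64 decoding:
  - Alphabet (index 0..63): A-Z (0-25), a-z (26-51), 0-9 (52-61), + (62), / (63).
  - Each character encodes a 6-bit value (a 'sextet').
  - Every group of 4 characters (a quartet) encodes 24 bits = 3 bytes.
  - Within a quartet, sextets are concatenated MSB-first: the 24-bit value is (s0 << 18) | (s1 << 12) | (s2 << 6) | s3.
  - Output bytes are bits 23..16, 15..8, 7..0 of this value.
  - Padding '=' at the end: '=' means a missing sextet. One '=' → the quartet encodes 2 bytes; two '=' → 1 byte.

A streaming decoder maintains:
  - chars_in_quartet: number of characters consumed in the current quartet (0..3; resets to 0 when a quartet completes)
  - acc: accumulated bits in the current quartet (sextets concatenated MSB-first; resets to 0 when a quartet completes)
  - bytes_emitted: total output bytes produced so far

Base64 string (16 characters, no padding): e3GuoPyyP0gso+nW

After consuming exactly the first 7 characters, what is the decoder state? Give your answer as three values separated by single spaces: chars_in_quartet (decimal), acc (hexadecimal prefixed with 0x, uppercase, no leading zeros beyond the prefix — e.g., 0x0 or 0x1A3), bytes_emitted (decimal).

After char 0 ('e'=30): chars_in_quartet=1 acc=0x1E bytes_emitted=0
After char 1 ('3'=55): chars_in_quartet=2 acc=0x7B7 bytes_emitted=0
After char 2 ('G'=6): chars_in_quartet=3 acc=0x1EDC6 bytes_emitted=0
After char 3 ('u'=46): chars_in_quartet=4 acc=0x7B71AE -> emit 7B 71 AE, reset; bytes_emitted=3
After char 4 ('o'=40): chars_in_quartet=1 acc=0x28 bytes_emitted=3
After char 5 ('P'=15): chars_in_quartet=2 acc=0xA0F bytes_emitted=3
After char 6 ('y'=50): chars_in_quartet=3 acc=0x283F2 bytes_emitted=3

Answer: 3 0x283F2 3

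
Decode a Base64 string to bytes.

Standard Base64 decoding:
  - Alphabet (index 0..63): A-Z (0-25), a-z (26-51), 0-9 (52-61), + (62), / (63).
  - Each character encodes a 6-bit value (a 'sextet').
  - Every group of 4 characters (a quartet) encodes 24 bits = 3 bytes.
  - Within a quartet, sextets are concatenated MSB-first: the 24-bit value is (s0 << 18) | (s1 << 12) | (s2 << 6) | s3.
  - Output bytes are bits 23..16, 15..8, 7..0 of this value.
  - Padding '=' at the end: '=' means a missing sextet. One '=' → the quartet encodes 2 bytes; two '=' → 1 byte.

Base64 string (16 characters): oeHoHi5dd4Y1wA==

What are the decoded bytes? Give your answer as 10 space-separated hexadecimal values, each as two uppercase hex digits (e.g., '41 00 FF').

After char 0 ('o'=40): chars_in_quartet=1 acc=0x28 bytes_emitted=0
After char 1 ('e'=30): chars_in_quartet=2 acc=0xA1E bytes_emitted=0
After char 2 ('H'=7): chars_in_quartet=3 acc=0x28787 bytes_emitted=0
After char 3 ('o'=40): chars_in_quartet=4 acc=0xA1E1E8 -> emit A1 E1 E8, reset; bytes_emitted=3
After char 4 ('H'=7): chars_in_quartet=1 acc=0x7 bytes_emitted=3
After char 5 ('i'=34): chars_in_quartet=2 acc=0x1E2 bytes_emitted=3
After char 6 ('5'=57): chars_in_quartet=3 acc=0x78B9 bytes_emitted=3
After char 7 ('d'=29): chars_in_quartet=4 acc=0x1E2E5D -> emit 1E 2E 5D, reset; bytes_emitted=6
After char 8 ('d'=29): chars_in_quartet=1 acc=0x1D bytes_emitted=6
After char 9 ('4'=56): chars_in_quartet=2 acc=0x778 bytes_emitted=6
After char 10 ('Y'=24): chars_in_quartet=3 acc=0x1DE18 bytes_emitted=6
After char 11 ('1'=53): chars_in_quartet=4 acc=0x778635 -> emit 77 86 35, reset; bytes_emitted=9
After char 12 ('w'=48): chars_in_quartet=1 acc=0x30 bytes_emitted=9
After char 13 ('A'=0): chars_in_quartet=2 acc=0xC00 bytes_emitted=9
Padding '==': partial quartet acc=0xC00 -> emit C0; bytes_emitted=10

Answer: A1 E1 E8 1E 2E 5D 77 86 35 C0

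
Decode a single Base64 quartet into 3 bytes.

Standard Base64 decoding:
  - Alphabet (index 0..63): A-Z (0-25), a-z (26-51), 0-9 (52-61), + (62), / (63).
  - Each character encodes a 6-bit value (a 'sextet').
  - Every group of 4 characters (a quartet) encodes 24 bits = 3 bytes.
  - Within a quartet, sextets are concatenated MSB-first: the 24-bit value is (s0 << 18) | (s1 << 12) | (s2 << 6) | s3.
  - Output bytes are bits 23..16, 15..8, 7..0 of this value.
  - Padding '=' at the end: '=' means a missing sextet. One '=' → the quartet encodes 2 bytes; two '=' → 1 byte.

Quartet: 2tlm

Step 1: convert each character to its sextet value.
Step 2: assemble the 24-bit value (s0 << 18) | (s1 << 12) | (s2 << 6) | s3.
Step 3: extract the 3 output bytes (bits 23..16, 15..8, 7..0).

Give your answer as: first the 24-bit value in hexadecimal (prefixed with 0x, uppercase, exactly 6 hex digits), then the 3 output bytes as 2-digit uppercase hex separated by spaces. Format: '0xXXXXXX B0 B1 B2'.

Answer: 0xDAD966 DA D9 66

Derivation:
Sextets: 2=54, t=45, l=37, m=38
24-bit: (54<<18) | (45<<12) | (37<<6) | 38
      = 0xD80000 | 0x02D000 | 0x000940 | 0x000026
      = 0xDAD966
Bytes: (v>>16)&0xFF=DA, (v>>8)&0xFF=D9, v&0xFF=66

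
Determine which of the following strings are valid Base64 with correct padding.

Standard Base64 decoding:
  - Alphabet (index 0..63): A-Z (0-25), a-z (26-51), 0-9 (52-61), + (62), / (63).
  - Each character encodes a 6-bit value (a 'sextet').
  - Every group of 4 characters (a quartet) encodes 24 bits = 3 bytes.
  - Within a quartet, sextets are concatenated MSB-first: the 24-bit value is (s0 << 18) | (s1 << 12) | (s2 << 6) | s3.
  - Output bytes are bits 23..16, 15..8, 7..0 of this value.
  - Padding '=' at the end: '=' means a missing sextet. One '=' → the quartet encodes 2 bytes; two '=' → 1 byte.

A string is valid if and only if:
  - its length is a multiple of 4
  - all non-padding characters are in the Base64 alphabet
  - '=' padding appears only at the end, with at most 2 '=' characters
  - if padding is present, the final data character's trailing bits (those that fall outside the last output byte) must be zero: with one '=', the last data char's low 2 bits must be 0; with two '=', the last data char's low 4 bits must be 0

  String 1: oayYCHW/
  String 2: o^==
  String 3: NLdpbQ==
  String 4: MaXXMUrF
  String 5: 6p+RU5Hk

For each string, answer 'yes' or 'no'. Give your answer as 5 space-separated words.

String 1: 'oayYCHW/' → valid
String 2: 'o^==' → invalid (bad char(s): ['^'])
String 3: 'NLdpbQ==' → valid
String 4: 'MaXXMUrF' → valid
String 5: '6p+RU5Hk' → valid

Answer: yes no yes yes yes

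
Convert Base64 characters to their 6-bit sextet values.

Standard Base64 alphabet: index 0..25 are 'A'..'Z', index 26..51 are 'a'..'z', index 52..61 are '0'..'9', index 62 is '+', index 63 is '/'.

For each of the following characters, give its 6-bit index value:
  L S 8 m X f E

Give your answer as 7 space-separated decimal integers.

'L': A..Z range, ord('L') − ord('A') = 11
'S': A..Z range, ord('S') − ord('A') = 18
'8': 0..9 range, 52 + ord('8') − ord('0') = 60
'm': a..z range, 26 + ord('m') − ord('a') = 38
'X': A..Z range, ord('X') − ord('A') = 23
'f': a..z range, 26 + ord('f') − ord('a') = 31
'E': A..Z range, ord('E') − ord('A') = 4

Answer: 11 18 60 38 23 31 4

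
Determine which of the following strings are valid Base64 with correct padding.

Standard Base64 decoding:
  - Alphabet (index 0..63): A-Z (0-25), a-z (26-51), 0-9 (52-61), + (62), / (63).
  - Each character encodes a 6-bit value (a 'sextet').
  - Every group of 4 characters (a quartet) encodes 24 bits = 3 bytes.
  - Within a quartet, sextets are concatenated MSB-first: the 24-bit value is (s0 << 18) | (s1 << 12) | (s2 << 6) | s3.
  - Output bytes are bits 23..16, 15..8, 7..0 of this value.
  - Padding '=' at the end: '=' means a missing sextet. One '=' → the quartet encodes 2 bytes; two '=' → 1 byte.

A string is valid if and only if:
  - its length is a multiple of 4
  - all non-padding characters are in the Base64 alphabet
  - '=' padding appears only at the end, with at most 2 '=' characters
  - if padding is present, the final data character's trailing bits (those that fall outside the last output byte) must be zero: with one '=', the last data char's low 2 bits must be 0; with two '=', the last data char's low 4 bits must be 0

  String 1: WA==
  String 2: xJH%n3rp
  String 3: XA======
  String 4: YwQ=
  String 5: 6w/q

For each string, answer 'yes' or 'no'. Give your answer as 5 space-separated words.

String 1: 'WA==' → valid
String 2: 'xJH%n3rp' → invalid (bad char(s): ['%'])
String 3: 'XA======' → invalid (6 pad chars (max 2))
String 4: 'YwQ=' → valid
String 5: '6w/q' → valid

Answer: yes no no yes yes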